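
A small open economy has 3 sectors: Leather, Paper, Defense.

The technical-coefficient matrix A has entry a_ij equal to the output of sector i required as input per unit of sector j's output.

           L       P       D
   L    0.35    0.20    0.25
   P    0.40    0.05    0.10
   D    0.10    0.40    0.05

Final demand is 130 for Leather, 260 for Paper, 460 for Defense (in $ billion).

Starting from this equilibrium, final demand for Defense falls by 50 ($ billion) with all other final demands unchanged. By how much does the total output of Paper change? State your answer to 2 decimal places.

Δx_P = -19.70

I − A =
  [   0.65    -0.20    -0.25]
  [  -0.40     0.95    -0.10]
  [  -0.10    -0.40     0.95]
Cofactors of I−A, C_ij = (−1)^(i+j)·(minor ij) (rows/columns in the sector order above):
  C_11 = (0.95)(0.95) − (-0.10)(-0.40) = 0.8625
  C_12 = −[(-0.40)(0.95) − (-0.10)(-0.10)] = 0.3900
  C_13 = (-0.40)(-0.40) − (0.95)(-0.10) = 0.2550
  C_21 = −[(-0.20)(0.95) − (-0.25)(-0.40)] = 0.2900
  C_22 = (0.65)(0.95) − (-0.25)(-0.10) = 0.5925
  C_23 = −[(0.65)(-0.40) − (-0.20)(-0.10)] = 0.2800
  C_31 = (-0.20)(-0.10) − (-0.25)(0.95) = 0.2575
  C_32 = −[(0.65)(-0.10) − (-0.25)(-0.40)] = 0.1650
  C_33 = (0.65)(0.95) − (-0.20)(-0.40) = 0.5375
det(I−A) = Σ_j (I−A)_1j·C_1j = (0.65)(0.8625) + (-0.20)(0.3900) + (-0.25)(0.2550) = 0.418875
adj(I−A) = Cᵀ =
  [ 0.8625   0.2900   0.2575]
  [ 0.3900   0.5925   0.1650]
  [ 0.2550   0.2800   0.5375]
(I − A)⁻¹ = adj(I−A) / det(I−A) ≈
  [   2.0591     0.6923     0.6147]
  [   0.9311     1.4145     0.3939]
  [   0.6088     0.6685     1.2832]
Δx = (I − A)⁻¹ Δd with Δd having -50 in the Defense component and 0 elsewhere.
So Δx_P = L_PD · (-50), where L_PD = adj(I−A)_PD / det(I−A) = 0.1650 / 0.418875.
Δx_P = 0.1650 × (-50) / 0.418875 = -8.25 / 0.418875 ≈ -19.70.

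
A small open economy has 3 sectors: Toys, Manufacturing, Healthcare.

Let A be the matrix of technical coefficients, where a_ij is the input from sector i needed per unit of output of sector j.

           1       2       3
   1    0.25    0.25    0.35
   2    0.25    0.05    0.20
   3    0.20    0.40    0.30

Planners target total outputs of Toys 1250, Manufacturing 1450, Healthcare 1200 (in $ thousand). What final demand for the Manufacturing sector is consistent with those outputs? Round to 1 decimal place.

d_2 = 825.0

I − A =
  [   0.75    -0.25    -0.35]
  [  -0.25     0.95    -0.20]
  [  -0.20    -0.40     0.70]
d = (I − A) x:
  d_1 = (+0.75)·1250 + (-0.25)·1450 + (-0.35)·1200 = 155.0
  d_2 = (-0.25)·1250 + (+0.95)·1450 + (-0.20)·1200 = 825.0
  d_3 = (-0.20)·1250 + (-0.40)·1450 + (+0.70)·1200 = 10.0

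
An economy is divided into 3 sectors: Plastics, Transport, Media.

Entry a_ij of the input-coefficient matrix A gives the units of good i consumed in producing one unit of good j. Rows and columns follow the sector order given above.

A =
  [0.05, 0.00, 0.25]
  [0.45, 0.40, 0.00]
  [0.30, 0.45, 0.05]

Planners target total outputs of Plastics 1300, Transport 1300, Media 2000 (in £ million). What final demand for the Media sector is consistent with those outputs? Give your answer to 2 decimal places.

I − A =
  [   0.95     0.00    -0.25]
  [  -0.45     0.60     0.00]
  [  -0.30    -0.45     0.95]
d = (I − A) x:
  d_1 = (+0.95)·1300 + (+0.00)·1300 + (-0.25)·2000 = 735.00
  d_2 = (-0.45)·1300 + (+0.60)·1300 + (+0.00)·2000 = 195.00
  d_3 = (-0.30)·1300 + (-0.45)·1300 + (+0.95)·2000 = 925.00

d_3 = 925.00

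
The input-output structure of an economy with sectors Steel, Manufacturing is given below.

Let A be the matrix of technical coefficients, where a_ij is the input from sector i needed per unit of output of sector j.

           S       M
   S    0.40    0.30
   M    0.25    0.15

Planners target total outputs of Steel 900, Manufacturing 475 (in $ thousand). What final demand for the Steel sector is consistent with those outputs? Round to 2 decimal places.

d_S = 397.50

I − A =
  [   0.60    -0.30]
  [  -0.25     0.85]
d = (I − A) x:
  d_S = (+0.60)·900 + (-0.30)·475 = 397.50
  d_M = (-0.25)·900 + (+0.85)·475 = 178.75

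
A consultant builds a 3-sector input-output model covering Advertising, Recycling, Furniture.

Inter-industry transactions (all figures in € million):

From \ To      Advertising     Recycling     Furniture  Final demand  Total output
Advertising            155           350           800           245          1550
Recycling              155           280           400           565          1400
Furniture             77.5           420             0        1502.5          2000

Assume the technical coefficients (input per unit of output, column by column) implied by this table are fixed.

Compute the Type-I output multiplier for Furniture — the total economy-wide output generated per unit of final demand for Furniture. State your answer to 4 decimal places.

Technical coefficients a_ij = z_ij / X_j:
  a_11 = 155/1550 = 0.10, a_21 = 155/1550 = 0.10, a_31 = 77.5/1550 = 0.05
  a_12 = 350/1400 = 0.25, a_22 = 280/1400 = 0.20, a_32 = 420/1400 = 0.30
  a_13 = 800/2000 = 0.40, a_23 = 400/2000 = 0.20, a_33 = 0/2000 = 0.00
I − A =
  [   0.90    -0.25    -0.40]
  [  -0.10     0.80    -0.20]
  [  -0.05    -0.30     1.00]
Cofactors of I−A, C_ij = (−1)^(i+j)·(minor ij) (rows/columns in the sector order above):
  C_11 = (0.80)(1.00) − (-0.20)(-0.30) = 0.7400
  C_12 = −[(-0.10)(1.00) − (-0.20)(-0.05)] = 0.1100
  C_13 = (-0.10)(-0.30) − (0.80)(-0.05) = 0.0700
  C_21 = −[(-0.25)(1.00) − (-0.40)(-0.30)] = 0.3700
  C_22 = (0.90)(1.00) − (-0.40)(-0.05) = 0.8800
  C_23 = −[(0.90)(-0.30) − (-0.25)(-0.05)] = 0.2825
  C_31 = (-0.25)(-0.20) − (-0.40)(0.80) = 0.3700
  C_32 = −[(0.90)(-0.20) − (-0.40)(-0.10)] = 0.2200
  C_33 = (0.90)(0.80) − (-0.25)(-0.10) = 0.6950
det(I−A) = Σ_j (I−A)_1j·C_1j = (0.90)(0.7400) + (-0.25)(0.1100) + (-0.40)(0.0700) = 0.6105
adj(I−A) = Cᵀ =
  [ 0.7400   0.3700   0.3700]
  [ 0.1100   0.8800   0.2200]
  [ 0.0700   0.2825   0.6950]
(I − A)⁻¹ = adj(I−A) / det(I−A) ≈
  [   1.21212     0.60606     0.60606]
  [   0.18018     1.44144     0.36036]
  [   0.11466     0.46274     1.13841]
The output multiplier for sector j is the column-j sum of the Leontief inverse (I − A)⁻¹ = adj(I−A) / det(I−A).
Column 3 of adj(I−A): (0.3700, 0.2200, 0.6950); det(I−A) = 0.6105.
m_3 = (0.3700 + 0.2200 + 0.6950) / 0.6105 = 1.285 / 0.6105 ≈ 2.1048.

m_3 = 2.1048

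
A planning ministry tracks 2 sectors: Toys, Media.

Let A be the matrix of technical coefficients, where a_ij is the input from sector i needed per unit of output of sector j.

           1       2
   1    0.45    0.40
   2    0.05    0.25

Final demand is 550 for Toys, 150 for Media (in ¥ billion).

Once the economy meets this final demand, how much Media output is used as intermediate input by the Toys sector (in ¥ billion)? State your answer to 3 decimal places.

z_21 = 60.191

I − A =
  [   0.55    -0.40]
  [  -0.05     0.75]
det(I−A) = (0.55)(0.75) − (-0.40)(-0.05) = 0.3925
adj(I−A) = [[0.75, 0.40], [0.05, 0.55]]
(I − A)⁻¹ = adj(I−A) / det(I−A) ≈
  [   1.9108     1.0191]
  [   0.1274     1.4013]
First solve x = (I − A)⁻¹ d = adj(I−A)·d / det(I−A); in particular x_1 = (0.75·550 + 0.40·150) / 0.3925 = 472.50 / 0.3925 ≈ 1203.82166.
Intermediate flow from 2 to 1: z_21 = a_21 · x_1 = 0.05 × 472.50 / 0.3925 = 23.625 / 0.3925 ≈ 60.191.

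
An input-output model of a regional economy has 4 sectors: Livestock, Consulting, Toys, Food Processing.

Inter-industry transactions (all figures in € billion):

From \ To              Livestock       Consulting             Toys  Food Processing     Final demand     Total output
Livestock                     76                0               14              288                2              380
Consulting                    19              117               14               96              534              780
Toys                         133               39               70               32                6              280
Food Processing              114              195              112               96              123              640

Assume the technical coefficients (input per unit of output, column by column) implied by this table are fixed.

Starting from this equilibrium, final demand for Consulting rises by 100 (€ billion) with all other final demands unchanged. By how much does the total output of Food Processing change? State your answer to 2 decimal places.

Δx_4 = 69.39

Technical coefficients a_ij = z_ij / X_j:
  a_11 = 76/380 = 0.20, a_21 = 19/380 = 0.05, a_31 = 133/380 = 0.35, a_41 = 114/380 = 0.30
  a_12 = 0/780 = 0.00, a_22 = 117/780 = 0.15, a_32 = 39/780 = 0.05, a_42 = 195/780 = 0.25
  a_13 = 14/280 = 0.05, a_23 = 14/280 = 0.05, a_33 = 70/280 = 0.25, a_43 = 112/280 = 0.40
  a_14 = 288/640 = 0.45, a_24 = 96/640 = 0.15, a_34 = 32/640 = 0.05, a_44 = 96/640 = 0.15
I − A =
  [   0.80     0.00    -0.05    -0.45]
  [  -0.05     0.85    -0.05    -0.15]
  [  -0.35    -0.05     0.75    -0.05]
  [  -0.30    -0.25    -0.40     0.85]
Compute the cofactors C_ij = (−1)^(i+j)·(3×3 minor ij) of I−A; the adjugate is their transpose:
adj(I−A) = Cᵀ =
  [ 0.491000   0.096125   0.192875   0.288250]
  [ 0.101250   0.314125   0.088625   0.114250]
  [ 0.257500   0.076625   0.427625   0.175000]
  [ 0.324250   0.162375   0.295375   0.493000]
det(I−A) = Σ_j (I−A)_1j·C_1j = (0.80)(0.491000) + (0.00)(0.101250) + (-0.05)(0.257500) + (-0.45)(0.324250) = 0.2340125
(I − A)⁻¹ = adj(I−A) / det(I−A) ≈
  [   2.0982     0.4108     0.8242     1.2318]
  [   0.4327     1.3423     0.3787     0.4882]
  [   1.1004     0.3274     1.8274     0.7478]
  [   1.3856     0.6939     1.2622     2.1067]
Δx = (I − A)⁻¹ Δd with Δd having +100 in the Consulting component and 0 elsewhere.
So Δx_4 = L_42 · (+100), where L_42 = adj(I−A)_42 / det(I−A) = 0.162375 / 0.2340125.
Δx_4 = 0.162375 × (+100) / 0.2340125 = 16.2375 / 0.2340125 ≈ 69.39.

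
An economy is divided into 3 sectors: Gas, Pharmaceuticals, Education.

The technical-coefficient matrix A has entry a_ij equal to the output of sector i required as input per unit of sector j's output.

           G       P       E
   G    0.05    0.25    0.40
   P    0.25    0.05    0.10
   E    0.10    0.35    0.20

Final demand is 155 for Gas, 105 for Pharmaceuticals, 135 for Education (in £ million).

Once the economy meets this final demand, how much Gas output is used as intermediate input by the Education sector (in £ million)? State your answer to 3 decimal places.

I − A =
  [   0.95    -0.25    -0.40]
  [  -0.25     0.95    -0.10]
  [  -0.10    -0.35     0.80]
Cofactors of I−A, C_ij = (−1)^(i+j)·(minor ij) (rows/columns in the sector order above):
  C_11 = (0.95)(0.80) − (-0.10)(-0.35) = 0.7250
  C_12 = −[(-0.25)(0.80) − (-0.10)(-0.10)] = 0.2100
  C_13 = (-0.25)(-0.35) − (0.95)(-0.10) = 0.1825
  C_21 = −[(-0.25)(0.80) − (-0.40)(-0.35)] = 0.3400
  C_22 = (0.95)(0.80) − (-0.40)(-0.10) = 0.7200
  C_23 = −[(0.95)(-0.35) − (-0.25)(-0.10)] = 0.3575
  C_31 = (-0.25)(-0.10) − (-0.40)(0.95) = 0.4050
  C_32 = −[(0.95)(-0.10) − (-0.40)(-0.25)] = 0.1950
  C_33 = (0.95)(0.95) − (-0.25)(-0.25) = 0.8400
det(I−A) = Σ_j (I−A)_1j·C_1j = (0.95)(0.7250) + (-0.25)(0.2100) + (-0.40)(0.1825) = 0.56325
adj(I−A) = Cᵀ =
  [ 0.7250   0.3400   0.4050]
  [ 0.2100   0.7200   0.1950]
  [ 0.1825   0.3575   0.8400]
(I − A)⁻¹ = adj(I−A) / det(I−A) ≈
  [   1.2872     0.6036     0.7190]
  [   0.3728     1.2783     0.3462]
  [   0.3240     0.6347     1.4913]
First solve x = (I − A)⁻¹ d = adj(I−A)·d / det(I−A); in particular x_E = (0.1825·155 + 0.3575·105 + 0.8400·135) / 0.56325 = 179.225 / 0.56325 ≈ 318.19796.
Intermediate flow from G to E: z_GE = a_GE · x_E = 0.40 × 179.225 / 0.56325 = 71.69 / 0.56325 ≈ 127.279.

z_GE = 127.279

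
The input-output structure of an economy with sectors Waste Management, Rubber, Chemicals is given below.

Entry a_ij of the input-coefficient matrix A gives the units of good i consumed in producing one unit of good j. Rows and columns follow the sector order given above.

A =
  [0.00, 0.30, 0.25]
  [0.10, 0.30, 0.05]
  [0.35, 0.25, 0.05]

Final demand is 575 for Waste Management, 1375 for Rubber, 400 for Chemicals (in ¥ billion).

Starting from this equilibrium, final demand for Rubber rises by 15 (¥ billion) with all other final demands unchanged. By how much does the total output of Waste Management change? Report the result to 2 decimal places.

Δx_1 = 9.46

I − A =
  [   1.00    -0.30    -0.25]
  [  -0.10     0.70    -0.05]
  [  -0.35    -0.25     0.95]
Cofactors of I−A, C_ij = (−1)^(i+j)·(minor ij) (rows/columns in the sector order above):
  C_11 = (0.70)(0.95) − (-0.05)(-0.25) = 0.6525
  C_12 = −[(-0.10)(0.95) − (-0.05)(-0.35)] = 0.1125
  C_13 = (-0.10)(-0.25) − (0.70)(-0.35) = 0.2700
  C_21 = −[(-0.30)(0.95) − (-0.25)(-0.25)] = 0.3475
  C_22 = (1.00)(0.95) − (-0.25)(-0.35) = 0.8625
  C_23 = −[(1.00)(-0.25) − (-0.30)(-0.35)] = 0.3550
  C_31 = (-0.30)(-0.05) − (-0.25)(0.70) = 0.1900
  C_32 = −[(1.00)(-0.05) − (-0.25)(-0.10)] = 0.0750
  C_33 = (1.00)(0.70) − (-0.30)(-0.10) = 0.6700
det(I−A) = Σ_j (I−A)_1j·C_1j = (1.00)(0.6525) + (-0.30)(0.1125) + (-0.25)(0.2700) = 0.55125
adj(I−A) = Cᵀ =
  [ 0.6525   0.3475   0.1900]
  [ 0.1125   0.8625   0.0750]
  [ 0.2700   0.3550   0.6700]
(I − A)⁻¹ = adj(I−A) / det(I−A) ≈
  [   1.1837     0.6304     0.3447]
  [   0.2041     1.5646     0.1361]
  [   0.4898     0.6440     1.2154]
Δx = (I − A)⁻¹ Δd with Δd having +15 in the Rubber component and 0 elsewhere.
So Δx_1 = L_12 · (+15), where L_12 = adj(I−A)_12 / det(I−A) = 0.3475 / 0.55125.
Δx_1 = 0.3475 × (+15) / 0.55125 = 5.2125 / 0.55125 ≈ 9.46.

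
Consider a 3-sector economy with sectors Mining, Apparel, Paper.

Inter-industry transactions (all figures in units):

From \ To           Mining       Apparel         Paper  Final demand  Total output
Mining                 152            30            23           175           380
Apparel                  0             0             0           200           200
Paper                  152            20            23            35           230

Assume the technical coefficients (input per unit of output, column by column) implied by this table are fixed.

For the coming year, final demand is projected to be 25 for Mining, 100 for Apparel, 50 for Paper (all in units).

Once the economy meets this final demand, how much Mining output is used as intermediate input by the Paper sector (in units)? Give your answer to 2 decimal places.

z_MP = 10.40

Technical coefficients a_ij = z_ij / X_j:
  a_MM = 152/380 = 0.40, a_AM = 0/380 = 0.00, a_PM = 152/380 = 0.40
  a_MA = 30/200 = 0.15, a_AA = 0/200 = 0.00, a_PA = 20/200 = 0.10
  a_MP = 23/230 = 0.10, a_AP = 0/230 = 0.00, a_PP = 23/230 = 0.10
I − A =
  [   0.60    -0.15    -0.10]
  [   0.00     1.00     0.00]
  [  -0.40    -0.10     0.90]
Cofactors of I−A, C_ij = (−1)^(i+j)·(minor ij) (rows/columns in the sector order above):
  C_11 = (1.00)(0.90) − (0.00)(-0.10) = 0.9000
  C_12 = −[(0.00)(0.90) − (0.00)(-0.40)] = 0.0000
  C_13 = (0.00)(-0.10) − (1.00)(-0.40) = 0.4000
  C_21 = −[(-0.15)(0.90) − (-0.10)(-0.10)] = 0.1450
  C_22 = (0.60)(0.90) − (-0.10)(-0.40) = 0.5000
  C_23 = −[(0.60)(-0.10) − (-0.15)(-0.40)] = 0.1200
  C_31 = (-0.15)(0.00) − (-0.10)(1.00) = 0.1000
  C_32 = −[(0.60)(0.00) − (-0.10)(0.00)] = 0.0000
  C_33 = (0.60)(1.00) − (-0.15)(0.00) = 0.6000
det(I−A) = Σ_j (I−A)_1j·C_1j = (0.60)(0.9000) + (-0.15)(0.0000) + (-0.10)(0.4000) = 0.5000
adj(I−A) = Cᵀ =
  [ 0.9000   0.1450   0.1000]
  [ 0.0000   0.5000   0.0000]
  [ 0.4000   0.1200   0.6000]
(I − A)⁻¹ = adj(I−A) / det(I−A) ≈
  [   1.8000     0.2900     0.2000]
  [   0.0000     1.0000     0.0000]
  [   0.8000     0.2400     1.2000]
First solve x = (I − A)⁻¹ d = adj(I−A)·d / det(I−A); in particular x_P = (0.4000·25 + 0.1200·100 + 0.6000·50) / 0.5000 = 52.00 / 0.5000 = 104.0000.
Intermediate flow from M to P: z_MP = a_MP · x_P = 0.10 × 52.00 / 0.5000 = 5.20 / 0.5000 = 10.40.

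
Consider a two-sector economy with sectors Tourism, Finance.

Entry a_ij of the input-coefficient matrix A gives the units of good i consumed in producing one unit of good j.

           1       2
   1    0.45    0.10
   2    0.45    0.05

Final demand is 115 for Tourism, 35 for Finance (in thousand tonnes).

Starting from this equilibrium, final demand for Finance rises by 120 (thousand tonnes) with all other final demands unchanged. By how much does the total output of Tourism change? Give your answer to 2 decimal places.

I − A =
  [   0.55    -0.10]
  [  -0.45     0.95]
det(I−A) = (0.55)(0.95) − (-0.10)(-0.45) = 0.4775
adj(I−A) = [[0.95, 0.10], [0.45, 0.55]]
(I − A)⁻¹ = adj(I−A) / det(I−A) ≈
  [   1.9895     0.2094]
  [   0.9424     1.1518]
Δx = (I − A)⁻¹ Δd with Δd having +120 in the Finance component and 0 elsewhere.
So Δx_1 = L_12 · (+120), where L_12 = adj(I−A)_12 / det(I−A) = 0.10 / 0.4775.
Δx_1 = 0.10 × (+120) / 0.4775 = 12.00 / 0.4775 ≈ 25.13.

Δx_1 = 25.13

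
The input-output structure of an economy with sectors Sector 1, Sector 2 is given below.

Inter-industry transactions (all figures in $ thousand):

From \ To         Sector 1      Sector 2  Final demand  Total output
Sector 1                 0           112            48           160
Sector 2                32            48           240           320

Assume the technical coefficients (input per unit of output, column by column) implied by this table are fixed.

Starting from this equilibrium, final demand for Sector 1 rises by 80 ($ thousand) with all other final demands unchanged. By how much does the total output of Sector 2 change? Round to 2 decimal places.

Technical coefficients a_ij = z_ij / X_j:
  a_11 = 0/160 = 0.00, a_21 = 32/160 = 0.20
  a_12 = 112/320 = 0.35, a_22 = 48/320 = 0.15
I − A =
  [   1.00    -0.35]
  [  -0.20     0.85]
det(I−A) = (1.00)(0.85) − (-0.35)(-0.20) = 0.7800
adj(I−A) = [[0.85, 0.35], [0.20, 1.00]]
(I − A)⁻¹ = adj(I−A) / det(I−A) ≈
  [   1.0897     0.4487]
  [   0.2564     1.2821]
Δx = (I − A)⁻¹ Δd with Δd having +80 in the Sector 1 component and 0 elsewhere.
So Δx_2 = L_21 · (+80), where L_21 = adj(I−A)_21 / det(I−A) = 0.20 / 0.7800.
Δx_2 = 0.20 × (+80) / 0.7800 = 16.00 / 0.7800 ≈ 20.51.

Δx_2 = 20.51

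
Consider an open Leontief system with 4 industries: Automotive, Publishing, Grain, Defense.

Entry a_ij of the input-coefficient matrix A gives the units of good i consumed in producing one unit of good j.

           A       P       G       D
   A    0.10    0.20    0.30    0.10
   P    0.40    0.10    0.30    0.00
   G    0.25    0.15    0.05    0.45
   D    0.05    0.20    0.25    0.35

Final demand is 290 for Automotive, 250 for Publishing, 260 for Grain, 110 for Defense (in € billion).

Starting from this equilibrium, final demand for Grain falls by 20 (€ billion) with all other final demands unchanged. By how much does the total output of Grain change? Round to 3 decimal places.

I − A =
  [   0.90    -0.20    -0.30    -0.10]
  [  -0.40     0.90    -0.30     0.00]
  [  -0.25    -0.15     0.95    -0.45]
  [  -0.05    -0.20    -0.25     0.65]
Compute the cofactors C_ij = (−1)^(i+j)·(3×3 minor ij) of I−A; the adjugate is their transpose:
adj(I−A) = Cᵀ =
  [ 0.39825   0.18000   0.24300   0.22950]
  [ 0.25750   0.38800   0.26200   0.22100]
  [ 0.24150   0.21000   0.46200   0.35700]
  [ 0.20275   0.21400   0.27700   0.55250]
det(I−A) = Σ_j (I−A)_1j·C_1j = (0.90)(0.39825) + (-0.20)(0.25750) + (-0.30)(0.24150) + (-0.10)(0.20275) = 0.2142
(I − A)⁻¹ = adj(I−A) / det(I−A) ≈
  [   1.8592     0.8403     1.1345     1.0714]
  [   1.2021     1.8114     1.2232     1.0317]
  [   1.1275     0.9804     2.1569     1.6667]
  [   0.9465     0.9991     1.2932     2.5794]
Δx = (I − A)⁻¹ Δd with Δd having -20 in the Grain component and 0 elsewhere.
So Δx_G = L_GG · (-20), where L_GG = adj(I−A)_GG / det(I−A) = 0.46200 / 0.2142.
Δx_G = 0.46200 × (-20) / 0.2142 = -9.24 / 0.2142 ≈ -43.137.

Δx_G = -43.137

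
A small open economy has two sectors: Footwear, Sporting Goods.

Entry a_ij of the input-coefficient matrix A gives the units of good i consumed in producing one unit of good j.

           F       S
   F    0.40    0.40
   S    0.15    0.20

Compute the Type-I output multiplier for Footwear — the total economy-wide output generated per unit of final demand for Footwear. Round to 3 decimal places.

I − A =
  [   0.60    -0.40]
  [  -0.15     0.80]
det(I−A) = (0.60)(0.80) − (-0.40)(-0.15) = 0.4200
adj(I−A) = [[0.80, 0.40], [0.15, 0.60]]
(I − A)⁻¹ = adj(I−A) / det(I−A) ≈
  [   1.9048     0.9524]
  [   0.3571     1.4286]
The output multiplier for sector j is the column-j sum of the Leontief inverse (I − A)⁻¹ = adj(I−A) / det(I−A).
Column F of adj(I−A): (0.80, 0.15); det(I−A) = 0.4200.
m_F = (0.80 + 0.15) / 0.4200 = 0.95 / 0.4200 ≈ 2.262.

m_F = 2.262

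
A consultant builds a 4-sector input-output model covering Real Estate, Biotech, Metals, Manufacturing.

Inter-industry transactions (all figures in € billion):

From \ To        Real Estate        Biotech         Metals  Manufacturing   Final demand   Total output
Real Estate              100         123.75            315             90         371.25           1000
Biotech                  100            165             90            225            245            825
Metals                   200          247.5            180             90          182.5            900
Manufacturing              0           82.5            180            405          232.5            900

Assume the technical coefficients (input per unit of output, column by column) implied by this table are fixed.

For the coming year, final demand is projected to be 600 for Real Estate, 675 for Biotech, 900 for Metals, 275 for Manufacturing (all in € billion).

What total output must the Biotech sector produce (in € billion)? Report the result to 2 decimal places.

x_2 = 2038.22

Technical coefficients a_ij = z_ij / X_j:
  a_11 = 100/1000 = 0.10, a_21 = 100/1000 = 0.10, a_31 = 200/1000 = 0.20, a_41 = 0/1000 = 0.00
  a_12 = 123.75/825 = 0.15, a_22 = 165/825 = 0.20, a_32 = 247.5/825 = 0.30, a_42 = 82.5/825 = 0.10
  a_13 = 315/900 = 0.35, a_23 = 90/900 = 0.10, a_33 = 180/900 = 0.20, a_43 = 180/900 = 0.20
  a_14 = 90/900 = 0.10, a_24 = 225/900 = 0.25, a_34 = 90/900 = 0.10, a_44 = 405/900 = 0.45
I − A =
  [   0.90    -0.15    -0.35    -0.10]
  [  -0.10     0.80    -0.10    -0.25]
  [  -0.20    -0.30     0.80    -0.10]
  [   0.00    -0.10    -0.20     0.55]
Compute the cofactors C_ij = (−1)^(i+j)·(3×3 minor ij) of I−A; the adjugate is their transpose:
adj(I−A) = Cᵀ =
  [ 0.28350   0.13825   0.17800   0.14675]
  [ 0.06300   0.33550   0.11575   0.18500]
  [ 0.10050   0.17600   0.36425   0.16450]
  [ 0.04800   0.12500   0.15350   0.46750]
det(I−A) = Σ_j (I−A)_1j·C_1j = (0.90)(0.28350) + (-0.15)(0.06300) + (-0.35)(0.10050) + (-0.10)(0.04800) = 0.205725
(I − A)⁻¹ = adj(I−A) / det(I−A) ≈
  [   1.3781     0.6720     0.8652     0.7133]
  [   0.3062     1.6308     0.5626     0.8993]
  [   0.4885     0.8555     1.7706     0.7996]
  [   0.2333     0.6076     0.7461     2.2725]
x = (I − A)⁻¹ d = adj(I−A)·d / det(I−A), with det(I−A) = 0.205725:
  x_1 = (0.28350·600 + 0.13825·675 + 0.17800·900 + 0.14675·275) / 0.205725 = 463.975 / 0.205725 ≈ 2255.32
  x_2 = (0.06300·600 + 0.33550·675 + 0.11575·900 + 0.18500·275) / 0.205725 = 419.3125 / 0.205725 ≈ 2038.22
  x_3 = (0.10050·600 + 0.17600·675 + 0.36425·900 + 0.16450·275) / 0.205725 = 552.1625 / 0.205725 ≈ 2683.98
  x_4 = (0.04800·600 + 0.12500·675 + 0.15350·900 + 0.46750·275) / 0.205725 = 379.8875 / 0.205725 ≈ 1846.58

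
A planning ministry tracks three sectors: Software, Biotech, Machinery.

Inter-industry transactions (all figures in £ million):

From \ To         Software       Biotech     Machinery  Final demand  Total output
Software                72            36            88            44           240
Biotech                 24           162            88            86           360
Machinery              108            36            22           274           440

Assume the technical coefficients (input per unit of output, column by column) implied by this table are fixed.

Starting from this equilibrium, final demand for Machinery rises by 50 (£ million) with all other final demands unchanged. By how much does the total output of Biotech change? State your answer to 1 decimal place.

Δx_2 = 28.4

Technical coefficients a_ij = z_ij / X_j:
  a_11 = 72/240 = 0.30, a_21 = 24/240 = 0.10, a_31 = 108/240 = 0.45
  a_12 = 36/360 = 0.10, a_22 = 162/360 = 0.45, a_32 = 36/360 = 0.10
  a_13 = 88/440 = 0.20, a_23 = 88/440 = 0.20, a_33 = 22/440 = 0.05
I − A =
  [   0.70    -0.10    -0.20]
  [  -0.10     0.55    -0.20]
  [  -0.45    -0.10     0.95]
Cofactors of I−A, C_ij = (−1)^(i+j)·(minor ij) (rows/columns in the sector order above):
  C_11 = (0.55)(0.95) − (-0.20)(-0.10) = 0.5025
  C_12 = −[(-0.10)(0.95) − (-0.20)(-0.45)] = 0.1850
  C_13 = (-0.10)(-0.10) − (0.55)(-0.45) = 0.2575
  C_21 = −[(-0.10)(0.95) − (-0.20)(-0.10)] = 0.1150
  C_22 = (0.70)(0.95) − (-0.20)(-0.45) = 0.5750
  C_23 = −[(0.70)(-0.10) − (-0.10)(-0.45)] = 0.1150
  C_31 = (-0.10)(-0.20) − (-0.20)(0.55) = 0.1300
  C_32 = −[(0.70)(-0.20) − (-0.20)(-0.10)] = 0.1600
  C_33 = (0.70)(0.55) − (-0.10)(-0.10) = 0.3750
det(I−A) = Σ_j (I−A)_1j·C_1j = (0.70)(0.5025) + (-0.10)(0.1850) + (-0.20)(0.2575) = 0.28175
adj(I−A) = Cᵀ =
  [ 0.5025   0.1150   0.1300]
  [ 0.1850   0.5750   0.1600]
  [ 0.2575   0.1150   0.3750]
(I − A)⁻¹ = adj(I−A) / det(I−A) ≈
  [   1.7835     0.4082     0.4614]
  [   0.6566     2.0408     0.5679]
  [   0.9139     0.4082     1.3310]
Δx = (I − A)⁻¹ Δd with Δd having +50 in the Machinery component and 0 elsewhere.
So Δx_2 = L_23 · (+50), where L_23 = adj(I−A)_23 / det(I−A) = 0.1600 / 0.28175.
Δx_2 = 0.1600 × (+50) / 0.28175 = 8.00 / 0.28175 ≈ 28.4.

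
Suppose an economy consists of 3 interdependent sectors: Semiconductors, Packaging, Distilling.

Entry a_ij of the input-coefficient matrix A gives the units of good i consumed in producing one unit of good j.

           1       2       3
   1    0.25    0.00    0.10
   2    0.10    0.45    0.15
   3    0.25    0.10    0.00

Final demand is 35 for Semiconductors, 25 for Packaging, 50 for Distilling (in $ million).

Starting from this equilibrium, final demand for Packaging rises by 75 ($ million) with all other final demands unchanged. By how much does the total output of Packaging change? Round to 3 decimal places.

Δx_2 = 140.686

I − A =
  [   0.75     0.00    -0.10]
  [  -0.10     0.55    -0.15]
  [  -0.25    -0.10     1.00]
Cofactors of I−A, C_ij = (−1)^(i+j)·(minor ij) (rows/columns in the sector order above):
  C_11 = (0.55)(1.00) − (-0.15)(-0.10) = 0.5350
  C_12 = −[(-0.10)(1.00) − (-0.15)(-0.25)] = 0.1375
  C_13 = (-0.10)(-0.10) − (0.55)(-0.25) = 0.1475
  C_21 = −[(0.00)(1.00) − (-0.10)(-0.10)] = 0.0100
  C_22 = (0.75)(1.00) − (-0.10)(-0.25) = 0.7250
  C_23 = −[(0.75)(-0.10) − (0.00)(-0.25)] = 0.0750
  C_31 = (0.00)(-0.15) − (-0.10)(0.55) = 0.0550
  C_32 = −[(0.75)(-0.15) − (-0.10)(-0.10)] = 0.1225
  C_33 = (0.75)(0.55) − (0.00)(-0.10) = 0.4125
det(I−A) = Σ_j (I−A)_1j·C_1j = (0.75)(0.5350) + (0.00)(0.1375) + (-0.10)(0.1475) = 0.3865
adj(I−A) = Cᵀ =
  [ 0.5350   0.0100   0.0550]
  [ 0.1375   0.7250   0.1225]
  [ 0.1475   0.0750   0.4125]
(I − A)⁻¹ = adj(I−A) / det(I−A) ≈
  [   1.3842     0.0259     0.1423]
  [   0.3558     1.8758     0.3169]
  [   0.3816     0.1940     1.0673]
Δx = (I − A)⁻¹ Δd with Δd having +75 in the Packaging component and 0 elsewhere.
So Δx_2 = L_22 · (+75), where L_22 = adj(I−A)_22 / det(I−A) = 0.7250 / 0.3865.
Δx_2 = 0.7250 × (+75) / 0.3865 = 54.375 / 0.3865 ≈ 140.686.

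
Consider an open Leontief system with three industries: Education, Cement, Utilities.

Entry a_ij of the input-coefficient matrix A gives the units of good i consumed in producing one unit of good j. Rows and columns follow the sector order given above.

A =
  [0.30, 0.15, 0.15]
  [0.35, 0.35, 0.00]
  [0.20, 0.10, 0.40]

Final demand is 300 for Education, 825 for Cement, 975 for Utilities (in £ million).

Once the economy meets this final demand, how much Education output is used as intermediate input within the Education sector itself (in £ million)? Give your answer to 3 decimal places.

z_11 = 413.408

I − A =
  [   0.70    -0.15    -0.15]
  [  -0.35     0.65     0.00]
  [  -0.20    -0.10     0.60]
Cofactors of I−A, C_ij = (−1)^(i+j)·(minor ij) (rows/columns in the sector order above):
  C_11 = (0.65)(0.60) − (0.00)(-0.10) = 0.3900
  C_12 = −[(-0.35)(0.60) − (0.00)(-0.20)] = 0.2100
  C_13 = (-0.35)(-0.10) − (0.65)(-0.20) = 0.1650
  C_21 = −[(-0.15)(0.60) − (-0.15)(-0.10)] = 0.1050
  C_22 = (0.70)(0.60) − (-0.15)(-0.20) = 0.3900
  C_23 = −[(0.70)(-0.10) − (-0.15)(-0.20)] = 0.1000
  C_31 = (-0.15)(0.00) − (-0.15)(0.65) = 0.0975
  C_32 = −[(0.70)(0.00) − (-0.15)(-0.35)] = 0.0525
  C_33 = (0.70)(0.65) − (-0.15)(-0.35) = 0.4025
det(I−A) = Σ_j (I−A)_1j·C_1j = (0.70)(0.3900) + (-0.15)(0.2100) + (-0.15)(0.1650) = 0.21675
adj(I−A) = Cᵀ =
  [ 0.3900   0.1050   0.0975]
  [ 0.2100   0.3900   0.0525]
  [ 0.1650   0.1000   0.4025]
(I − A)⁻¹ = adj(I−A) / det(I−A) ≈
  [   1.7993     0.4844     0.4498]
  [   0.9689     1.7993     0.2422]
  [   0.7612     0.4614     1.8570]
First solve x = (I − A)⁻¹ d = adj(I−A)·d / det(I−A); in particular x_1 = (0.3900·300 + 0.1050·825 + 0.0975·975) / 0.21675 = 298.6875 / 0.21675 ≈ 1378.02768.
Intermediate flow from 1 to 1: z_11 = a_11 · x_1 = 0.30 × 298.6875 / 0.21675 = 89.60625 / 0.21675 ≈ 413.408.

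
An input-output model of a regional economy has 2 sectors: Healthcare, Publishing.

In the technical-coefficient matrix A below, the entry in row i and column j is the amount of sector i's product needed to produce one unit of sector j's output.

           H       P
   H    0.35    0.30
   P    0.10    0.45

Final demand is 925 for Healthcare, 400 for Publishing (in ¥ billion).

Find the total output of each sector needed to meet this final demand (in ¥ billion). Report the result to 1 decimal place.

x_H = 1919.8, x_P = 1076.3

I − A =
  [   0.65    -0.30]
  [  -0.10     0.55]
det(I−A) = (0.65)(0.55) − (-0.30)(-0.10) = 0.3275
adj(I−A) = [[0.55, 0.30], [0.10, 0.65]]
(I − A)⁻¹ = adj(I−A) / det(I−A) ≈
  [   1.6794     0.9160]
  [   0.3053     1.9847]
x = (I − A)⁻¹ d = adj(I−A)·d / det(I−A), with det(I−A) = 0.3275:
  x_H = (0.55·925 + 0.30·400) / 0.3275 = 628.75 / 0.3275 ≈ 1919.8
  x_P = (0.10·925 + 0.65·400) / 0.3275 = 352.50 / 0.3275 ≈ 1076.3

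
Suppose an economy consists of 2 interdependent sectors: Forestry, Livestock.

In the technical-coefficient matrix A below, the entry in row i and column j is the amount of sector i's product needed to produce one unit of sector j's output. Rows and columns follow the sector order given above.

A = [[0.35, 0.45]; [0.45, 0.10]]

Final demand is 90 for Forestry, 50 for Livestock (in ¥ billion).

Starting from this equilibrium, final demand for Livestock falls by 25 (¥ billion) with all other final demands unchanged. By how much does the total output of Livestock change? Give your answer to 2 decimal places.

Δx_L = -42.48

I − A =
  [   0.65    -0.45]
  [  -0.45     0.90]
det(I−A) = (0.65)(0.90) − (-0.45)(-0.45) = 0.3825
adj(I−A) = [[0.90, 0.45], [0.45, 0.65]]
(I − A)⁻¹ = adj(I−A) / det(I−A) ≈
  [   2.3529     1.1765]
  [   1.1765     1.6993]
Δx = (I − A)⁻¹ Δd with Δd having -25 in the Livestock component and 0 elsewhere.
So Δx_L = L_LL · (-25), where L_LL = adj(I−A)_LL / det(I−A) = 0.65 / 0.3825.
Δx_L = 0.65 × (-25) / 0.3825 = -16.25 / 0.3825 ≈ -42.48.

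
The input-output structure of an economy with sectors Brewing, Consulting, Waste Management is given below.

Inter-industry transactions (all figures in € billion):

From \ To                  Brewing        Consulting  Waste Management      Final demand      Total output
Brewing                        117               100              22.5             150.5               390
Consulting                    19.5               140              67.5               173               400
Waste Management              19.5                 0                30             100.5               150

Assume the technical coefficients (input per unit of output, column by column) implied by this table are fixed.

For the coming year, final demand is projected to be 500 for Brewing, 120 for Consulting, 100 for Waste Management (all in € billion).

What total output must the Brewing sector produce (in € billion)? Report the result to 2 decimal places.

x_1 = 887.92

Technical coefficients a_ij = z_ij / X_j:
  a_11 = 117/390 = 0.30, a_21 = 19.5/390 = 0.05, a_31 = 19.5/390 = 0.05
  a_12 = 100/400 = 0.25, a_22 = 140/400 = 0.35, a_32 = 0/400 = 0.00
  a_13 = 22.5/150 = 0.15, a_23 = 67.5/150 = 0.45, a_33 = 30/150 = 0.20
I − A =
  [   0.70    -0.25    -0.15]
  [  -0.05     0.65    -0.45]
  [  -0.05     0.00     0.80]
Cofactors of I−A, C_ij = (−1)^(i+j)·(minor ij) (rows/columns in the sector order above):
  C_11 = (0.65)(0.80) − (-0.45)(0.00) = 0.5200
  C_12 = −[(-0.05)(0.80) − (-0.45)(-0.05)] = 0.0625
  C_13 = (-0.05)(0.00) − (0.65)(-0.05) = 0.0325
  C_21 = −[(-0.25)(0.80) − (-0.15)(0.00)] = 0.2000
  C_22 = (0.70)(0.80) − (-0.15)(-0.05) = 0.5525
  C_23 = −[(0.70)(0.00) − (-0.25)(-0.05)] = 0.0125
  C_31 = (-0.25)(-0.45) − (-0.15)(0.65) = 0.2100
  C_32 = −[(0.70)(-0.45) − (-0.15)(-0.05)] = 0.3225
  C_33 = (0.70)(0.65) − (-0.25)(-0.05) = 0.4425
det(I−A) = Σ_j (I−A)_1j·C_1j = (0.70)(0.5200) + (-0.25)(0.0625) + (-0.15)(0.0325) = 0.3435
adj(I−A) = Cᵀ =
  [ 0.5200   0.2000   0.2100]
  [ 0.0625   0.5525   0.3225]
  [ 0.0325   0.0125   0.4425]
(I − A)⁻¹ = adj(I−A) / det(I−A) ≈
  [   1.5138     0.5822     0.6114]
  [   0.1820     1.6084     0.9389]
  [   0.0946     0.0364     1.2882]
x = (I − A)⁻¹ d = adj(I−A)·d / det(I−A), with det(I−A) = 0.3435:
  x_1 = (0.5200·500 + 0.2000·120 + 0.2100·100) / 0.3435 = 305.00 / 0.3435 ≈ 887.92
  x_2 = (0.0625·500 + 0.5525·120 + 0.3225·100) / 0.3435 = 129.80 / 0.3435 ≈ 377.87
  x_3 = (0.0325·500 + 0.0125·120 + 0.4425·100) / 0.3435 = 62.00 / 0.3435 ≈ 180.49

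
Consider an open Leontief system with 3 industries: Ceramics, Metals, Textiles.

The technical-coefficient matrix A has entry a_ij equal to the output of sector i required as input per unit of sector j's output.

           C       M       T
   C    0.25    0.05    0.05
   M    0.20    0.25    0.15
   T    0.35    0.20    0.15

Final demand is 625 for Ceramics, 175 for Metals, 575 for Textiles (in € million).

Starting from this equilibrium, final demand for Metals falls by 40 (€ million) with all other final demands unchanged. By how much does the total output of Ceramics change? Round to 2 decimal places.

Δx_C = -4.89

I − A =
  [   0.75    -0.05    -0.05]
  [  -0.20     0.75    -0.15]
  [  -0.35    -0.20     0.85]
Cofactors of I−A, C_ij = (−1)^(i+j)·(minor ij) (rows/columns in the sector order above):
  C_11 = (0.75)(0.85) − (-0.15)(-0.20) = 0.6075
  C_12 = −[(-0.20)(0.85) − (-0.15)(-0.35)] = 0.2225
  C_13 = (-0.20)(-0.20) − (0.75)(-0.35) = 0.3025
  C_21 = −[(-0.05)(0.85) − (-0.05)(-0.20)] = 0.0525
  C_22 = (0.75)(0.85) − (-0.05)(-0.35) = 0.6200
  C_23 = −[(0.75)(-0.20) − (-0.05)(-0.35)] = 0.1675
  C_31 = (-0.05)(-0.15) − (-0.05)(0.75) = 0.0450
  C_32 = −[(0.75)(-0.15) − (-0.05)(-0.20)] = 0.1225
  C_33 = (0.75)(0.75) − (-0.05)(-0.20) = 0.5525
det(I−A) = Σ_j (I−A)_1j·C_1j = (0.75)(0.6075) + (-0.05)(0.2225) + (-0.05)(0.3025) = 0.429375
adj(I−A) = Cᵀ =
  [ 0.6075   0.0525   0.0450]
  [ 0.2225   0.6200   0.1225]
  [ 0.3025   0.1675   0.5525]
(I − A)⁻¹ = adj(I−A) / det(I−A) ≈
  [   1.4148     0.1223     0.1048]
  [   0.5182     1.4440     0.2853]
  [   0.7045     0.3901     1.2868]
Δx = (I − A)⁻¹ Δd with Δd having -40 in the Metals component and 0 elsewhere.
So Δx_C = L_CM · (-40), where L_CM = adj(I−A)_CM / det(I−A) = 0.0525 / 0.429375.
Δx_C = 0.0525 × (-40) / 0.429375 = -2.10 / 0.429375 ≈ -4.89.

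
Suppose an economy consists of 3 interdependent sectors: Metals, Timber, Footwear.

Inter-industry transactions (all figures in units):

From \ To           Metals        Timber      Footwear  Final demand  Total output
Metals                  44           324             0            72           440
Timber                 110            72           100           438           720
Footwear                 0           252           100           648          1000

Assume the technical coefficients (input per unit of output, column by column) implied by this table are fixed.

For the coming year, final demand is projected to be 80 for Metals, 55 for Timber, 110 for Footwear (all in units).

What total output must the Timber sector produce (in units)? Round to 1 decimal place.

x_T = 121.5

Technical coefficients a_ij = z_ij / X_j:
  a_MM = 44/440 = 0.10, a_TM = 110/440 = 0.25, a_FM = 0/440 = 0.00
  a_MT = 324/720 = 0.45, a_TT = 72/720 = 0.10, a_FT = 252/720 = 0.35
  a_MF = 0/1000 = 0.00, a_TF = 100/1000 = 0.10, a_FF = 100/1000 = 0.10
I − A =
  [   0.90    -0.45     0.00]
  [  -0.25     0.90    -0.10]
  [   0.00    -0.35     0.90]
Cofactors of I−A, C_ij = (−1)^(i+j)·(minor ij) (rows/columns in the sector order above):
  C_11 = (0.90)(0.90) − (-0.10)(-0.35) = 0.7750
  C_12 = −[(-0.25)(0.90) − (-0.10)(0.00)] = 0.2250
  C_13 = (-0.25)(-0.35) − (0.90)(0.00) = 0.0875
  C_21 = −[(-0.45)(0.90) − (0.00)(-0.35)] = 0.4050
  C_22 = (0.90)(0.90) − (0.00)(0.00) = 0.8100
  C_23 = −[(0.90)(-0.35) − (-0.45)(0.00)] = 0.3150
  C_31 = (-0.45)(-0.10) − (0.00)(0.90) = 0.0450
  C_32 = −[(0.90)(-0.10) − (0.00)(-0.25)] = 0.0900
  C_33 = (0.90)(0.90) − (-0.45)(-0.25) = 0.6975
det(I−A) = Σ_j (I−A)_1j·C_1j = (0.90)(0.7750) + (-0.45)(0.2250) + (0.00)(0.0875) = 0.59625
adj(I−A) = Cᵀ =
  [ 0.7750   0.4050   0.0450]
  [ 0.2250   0.8100   0.0900]
  [ 0.0875   0.3150   0.6975]
(I − A)⁻¹ = adj(I−A) / det(I−A) ≈
  [   1.2998     0.6792     0.0755]
  [   0.3774     1.3585     0.1509]
  [   0.1468     0.5283     1.1698]
x = (I − A)⁻¹ d = adj(I−A)·d / det(I−A), with det(I−A) = 0.59625:
  x_M = (0.7750·80 + 0.4050·55 + 0.0450·110) / 0.59625 = 89.225 / 0.59625 ≈ 149.6
  x_T = (0.2250·80 + 0.8100·55 + 0.0900·110) / 0.59625 = 72.45 / 0.59625 ≈ 121.5
  x_F = (0.0875·80 + 0.3150·55 + 0.6975·110) / 0.59625 = 101.05 / 0.59625 ≈ 169.5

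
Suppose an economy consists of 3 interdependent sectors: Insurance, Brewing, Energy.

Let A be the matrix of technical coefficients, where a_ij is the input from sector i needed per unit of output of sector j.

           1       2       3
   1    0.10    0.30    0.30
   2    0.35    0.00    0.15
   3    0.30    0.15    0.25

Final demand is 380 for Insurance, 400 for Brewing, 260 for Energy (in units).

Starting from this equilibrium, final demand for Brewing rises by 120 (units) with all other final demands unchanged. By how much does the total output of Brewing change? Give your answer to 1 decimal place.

Δx_2 = 153.7

I − A =
  [   0.90    -0.30    -0.30]
  [  -0.35     1.00    -0.15]
  [  -0.30    -0.15     0.75]
Cofactors of I−A, C_ij = (−1)^(i+j)·(minor ij) (rows/columns in the sector order above):
  C_11 = (1.00)(0.75) − (-0.15)(-0.15) = 0.7275
  C_12 = −[(-0.35)(0.75) − (-0.15)(-0.30)] = 0.3075
  C_13 = (-0.35)(-0.15) − (1.00)(-0.30) = 0.3525
  C_21 = −[(-0.30)(0.75) − (-0.30)(-0.15)] = 0.2700
  C_22 = (0.90)(0.75) − (-0.30)(-0.30) = 0.5850
  C_23 = −[(0.90)(-0.15) − (-0.30)(-0.30)] = 0.2250
  C_31 = (-0.30)(-0.15) − (-0.30)(1.00) = 0.3450
  C_32 = −[(0.90)(-0.15) − (-0.30)(-0.35)] = 0.2400
  C_33 = (0.90)(1.00) − (-0.30)(-0.35) = 0.7950
det(I−A) = Σ_j (I−A)_1j·C_1j = (0.90)(0.7275) + (-0.30)(0.3075) + (-0.30)(0.3525) = 0.45675
adj(I−A) = Cᵀ =
  [ 0.7275   0.2700   0.3450]
  [ 0.3075   0.5850   0.2400]
  [ 0.3525   0.2250   0.7950]
(I − A)⁻¹ = adj(I−A) / det(I−A) ≈
  [   1.5928     0.5911     0.7553]
  [   0.6732     1.2808     0.5255]
  [   0.7718     0.4926     1.7406]
Δx = (I − A)⁻¹ Δd with Δd having +120 in the Brewing component and 0 elsewhere.
So Δx_2 = L_22 · (+120), where L_22 = adj(I−A)_22 / det(I−A) = 0.5850 / 0.45675.
Δx_2 = 0.5850 × (+120) / 0.45675 = 70.20 / 0.45675 ≈ 153.7.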